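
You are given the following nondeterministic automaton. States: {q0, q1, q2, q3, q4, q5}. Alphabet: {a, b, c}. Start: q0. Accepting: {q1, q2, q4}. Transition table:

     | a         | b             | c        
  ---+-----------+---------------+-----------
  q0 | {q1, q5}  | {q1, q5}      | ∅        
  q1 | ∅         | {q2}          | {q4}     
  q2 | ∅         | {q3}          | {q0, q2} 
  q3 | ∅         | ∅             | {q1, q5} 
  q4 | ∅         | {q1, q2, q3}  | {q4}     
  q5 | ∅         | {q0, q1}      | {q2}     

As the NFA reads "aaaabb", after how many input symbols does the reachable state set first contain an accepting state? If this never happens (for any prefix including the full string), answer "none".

Start in {q0}.
Read 'a': q0→{q1, q5}; now {q1, q5}.
None of the earlier sets intersect F, but {q1, q5} does.

1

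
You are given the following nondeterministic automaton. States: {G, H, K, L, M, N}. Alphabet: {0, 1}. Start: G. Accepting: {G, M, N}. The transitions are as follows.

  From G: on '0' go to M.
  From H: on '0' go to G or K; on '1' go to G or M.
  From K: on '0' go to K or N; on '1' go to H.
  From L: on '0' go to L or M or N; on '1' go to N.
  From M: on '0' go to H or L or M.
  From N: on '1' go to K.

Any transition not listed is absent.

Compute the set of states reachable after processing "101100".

∅

Start in {G}.
Read '1': {G} → ∅.
The set is empty and remains empty for the remaining 5 symbols.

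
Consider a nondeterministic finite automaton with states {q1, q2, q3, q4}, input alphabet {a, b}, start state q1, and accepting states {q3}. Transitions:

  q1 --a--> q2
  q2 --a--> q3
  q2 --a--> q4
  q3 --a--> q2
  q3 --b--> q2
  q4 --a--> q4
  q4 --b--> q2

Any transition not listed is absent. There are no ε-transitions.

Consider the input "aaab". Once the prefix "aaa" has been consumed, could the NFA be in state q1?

No

Start in {q1}.
Read 'a': q1→{q2}; now {q2}.
Read 'a': q2→{q3, q4}; now {q3, q4}.
Read 'a': q3→{q2}, q4→{q4}; now {q2, q4}.
State q1 is not in {q2, q4}.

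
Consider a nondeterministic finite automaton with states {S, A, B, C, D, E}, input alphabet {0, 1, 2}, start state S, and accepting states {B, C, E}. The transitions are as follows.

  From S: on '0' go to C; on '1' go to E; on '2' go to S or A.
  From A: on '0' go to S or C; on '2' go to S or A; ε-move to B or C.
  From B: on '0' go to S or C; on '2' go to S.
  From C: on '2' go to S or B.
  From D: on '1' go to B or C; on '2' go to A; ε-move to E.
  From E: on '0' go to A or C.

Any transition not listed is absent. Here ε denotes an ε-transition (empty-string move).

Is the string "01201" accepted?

No

Start in {S}.
Read '0': {S} → {C}.
Read '1': {C} → ∅.
The set is empty and remains empty for the remaining 3 symbols.
The final set ∅ contains no accepting state.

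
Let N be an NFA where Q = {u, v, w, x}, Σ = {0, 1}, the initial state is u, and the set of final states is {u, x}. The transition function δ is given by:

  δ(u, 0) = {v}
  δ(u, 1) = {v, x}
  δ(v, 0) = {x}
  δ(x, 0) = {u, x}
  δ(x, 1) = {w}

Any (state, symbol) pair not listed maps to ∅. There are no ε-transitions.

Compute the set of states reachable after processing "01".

∅

Start in {u}.
Read '0': u→{v}; now {v}.
Read '1': v→∅; now ∅.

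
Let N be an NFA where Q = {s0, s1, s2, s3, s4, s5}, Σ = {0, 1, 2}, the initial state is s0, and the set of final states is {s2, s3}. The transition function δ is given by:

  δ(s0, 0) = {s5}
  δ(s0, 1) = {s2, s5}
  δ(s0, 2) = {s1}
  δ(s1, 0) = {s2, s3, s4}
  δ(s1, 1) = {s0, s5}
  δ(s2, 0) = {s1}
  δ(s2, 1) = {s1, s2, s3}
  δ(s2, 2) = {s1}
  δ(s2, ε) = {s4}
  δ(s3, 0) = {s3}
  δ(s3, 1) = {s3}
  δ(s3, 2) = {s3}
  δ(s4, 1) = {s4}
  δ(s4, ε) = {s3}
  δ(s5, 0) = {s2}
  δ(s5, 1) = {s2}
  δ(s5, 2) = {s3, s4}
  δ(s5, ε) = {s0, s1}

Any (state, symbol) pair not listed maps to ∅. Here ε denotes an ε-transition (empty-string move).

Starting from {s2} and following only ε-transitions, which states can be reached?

{s2, s3, s4}

Begin with {s2}.
ε-move s2 → s4; add s4.
ε-move s4 → s3; add s3.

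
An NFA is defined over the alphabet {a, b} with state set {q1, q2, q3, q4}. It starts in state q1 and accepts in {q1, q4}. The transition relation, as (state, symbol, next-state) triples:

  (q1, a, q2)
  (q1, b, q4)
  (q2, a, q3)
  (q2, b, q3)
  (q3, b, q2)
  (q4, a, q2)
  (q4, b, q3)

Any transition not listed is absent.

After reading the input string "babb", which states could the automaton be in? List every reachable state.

{q2}

Start in {q1}.
Read 'b': q1→{q4}; now {q4}.
Read 'a': q4→{q2}; now {q2}.
Read 'b': q2→{q3}; now {q3}.
Read 'b': q3→{q2}; now {q2}.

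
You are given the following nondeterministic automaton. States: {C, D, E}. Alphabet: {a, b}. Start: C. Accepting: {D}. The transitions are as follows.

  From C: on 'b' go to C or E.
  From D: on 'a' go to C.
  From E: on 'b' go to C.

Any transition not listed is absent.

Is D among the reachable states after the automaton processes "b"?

No

Start in {C}.
Read 'b': C→{C, E}; now {C, E}.
State D is not in {C, E}.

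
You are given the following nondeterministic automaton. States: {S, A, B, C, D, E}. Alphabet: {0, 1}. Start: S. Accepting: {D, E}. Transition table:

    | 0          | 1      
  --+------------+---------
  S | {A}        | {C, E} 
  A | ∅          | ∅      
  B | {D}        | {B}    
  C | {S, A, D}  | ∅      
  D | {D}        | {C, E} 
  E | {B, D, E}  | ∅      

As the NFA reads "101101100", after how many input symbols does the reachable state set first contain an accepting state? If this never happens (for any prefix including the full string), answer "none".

1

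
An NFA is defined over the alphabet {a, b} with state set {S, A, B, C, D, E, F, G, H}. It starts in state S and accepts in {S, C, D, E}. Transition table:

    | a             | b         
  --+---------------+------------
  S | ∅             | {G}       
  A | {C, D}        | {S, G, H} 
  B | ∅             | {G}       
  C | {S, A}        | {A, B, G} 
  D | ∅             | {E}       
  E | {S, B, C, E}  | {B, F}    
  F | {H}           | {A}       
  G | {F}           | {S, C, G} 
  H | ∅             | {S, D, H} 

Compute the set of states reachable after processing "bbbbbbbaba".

{S, B, C, D, E, F, H}

Start in {S}.
Read 'b': S→{G}; now {G}.
Read 'b': G→{S, C, G}; now {S, C, G}.
Read 'b': S→{G}, C→{A, B, G}, G→{S, C, G}; now {S, A, B, C, G}.
Read 'b': S→{G}, A→{S, G, H}, B→{G}, C→{A, B, G}, G→{S, C, G}; now {S, A, B, C, G, H}.
Read 'b': S→{G}, A→{S, G, H}, B→{G}, C→{A, B, G}, G→{S, C, G}, H→{S, D, H}; now {S, A, B, C, D, G, H}.
Read 'b': S→{G}, A→{S, G, H}, B→{G}, C→{A, B, G}, D→{E}, G→{S, C, G}, H→{S, D, H}; now {S, A, B, C, D, E, G, H}.
Read 'b': S→{G}, A→{S, G, H}, B→{G}, C→{A, B, G}, D→{E}, E→{B, F}, G→{S, C, G}, H→{S, D, H}; now {S, A, B, C, D, E, F, G, H}.
Read 'a': S→∅, A→{C, D}, B→∅, C→{S, A}, D→∅, E→{S, B, C, E}, F→{H}, G→{F}, H→∅; now {S, A, B, C, D, E, F, H}.
Read 'b': S→{G}, A→{S, G, H}, B→{G}, C→{A, B, G}, D→{E}, E→{B, F}, F→{A}, H→{S, D, H}; now {S, A, B, D, E, F, G, H}.
Read 'a': S→∅, A→{C, D}, B→∅, D→∅, E→{S, B, C, E}, F→{H}, G→{F}, H→∅; now {S, B, C, D, E, F, H}.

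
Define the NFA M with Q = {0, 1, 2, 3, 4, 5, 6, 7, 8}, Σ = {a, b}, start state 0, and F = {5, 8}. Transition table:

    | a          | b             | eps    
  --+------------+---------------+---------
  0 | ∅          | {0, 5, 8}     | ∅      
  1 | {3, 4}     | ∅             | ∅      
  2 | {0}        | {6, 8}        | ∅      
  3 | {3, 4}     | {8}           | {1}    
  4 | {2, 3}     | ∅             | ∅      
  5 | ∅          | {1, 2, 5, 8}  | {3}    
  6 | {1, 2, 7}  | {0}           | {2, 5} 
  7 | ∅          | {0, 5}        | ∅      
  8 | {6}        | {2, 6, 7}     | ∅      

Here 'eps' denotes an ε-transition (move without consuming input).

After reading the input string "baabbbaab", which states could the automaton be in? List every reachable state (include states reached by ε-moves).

Start in {0}.
Read 'b': {0} → {0, 1, 3, 5, 8}.
Read 'a': {0, 1, 3, 5, 8} → {1, 2, 3, 4, 5, 6}.
Read 'a': {1, 2, 3, 4, 5, 6} → {0, 1, 2, 3, 4, 7}.
Read 'b': {0, 1, 2, 3, 4, 7} → {0, 1, 2, 3, 5, 6, 8}.
Read 'b': {0, 1, 2, 3, 5, 6, 8} → {0, 1, 2, 3, 5, 6, 7, 8}.
Read 'b': {0, 1, 2, 3, 5, 6, 7, 8} → {0, 1, 2, 3, 5, 6, 7, 8}.
Read 'a': {0, 1, 2, 3, 5, 6, 7, 8} → {0, 1, 2, 3, 4, 5, 6, 7}.
Read 'a': {0, 1, 2, 3, 4, 5, 6, 7} → {0, 1, 2, 3, 4, 7}.
Read 'b': {0, 1, 2, 3, 4, 7} → {0, 1, 2, 3, 5, 6, 8}.

{0, 1, 2, 3, 5, 6, 8}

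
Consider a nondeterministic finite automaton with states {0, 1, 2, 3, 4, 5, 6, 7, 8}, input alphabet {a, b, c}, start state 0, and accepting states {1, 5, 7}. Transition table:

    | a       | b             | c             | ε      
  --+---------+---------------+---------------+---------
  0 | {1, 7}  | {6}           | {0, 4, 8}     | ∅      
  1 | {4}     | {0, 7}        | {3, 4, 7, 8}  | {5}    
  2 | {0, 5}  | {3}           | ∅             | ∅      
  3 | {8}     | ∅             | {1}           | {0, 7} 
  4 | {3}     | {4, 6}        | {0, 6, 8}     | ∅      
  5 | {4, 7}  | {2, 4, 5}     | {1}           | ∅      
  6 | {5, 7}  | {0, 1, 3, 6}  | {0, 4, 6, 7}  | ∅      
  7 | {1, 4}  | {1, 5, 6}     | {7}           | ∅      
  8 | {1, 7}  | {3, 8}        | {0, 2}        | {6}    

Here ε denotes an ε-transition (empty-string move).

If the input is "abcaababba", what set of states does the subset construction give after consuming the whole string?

{0, 1, 3, 4, 5, 6, 7, 8}

Start in {0}.
Read 'a': {0} → {1, 5, 7}.
Read 'b': {1, 5, 7} → {0, 1, 2, 4, 5, 6, 7}.
Read 'c': {0, 1, 2, 4, 5, 6, 7} → {0, 1, 3, 4, 5, 6, 7, 8}.
Read 'a': {0, 1, 3, 4, 5, 6, 7, 8} → {0, 1, 3, 4, 5, 6, 7, 8}.
Read 'a': {0, 1, 3, 4, 5, 6, 7, 8} → {0, 1, 3, 4, 5, 6, 7, 8}.
Read 'b': {0, 1, 3, 4, 5, 6, 7, 8} → {0, 1, 2, 3, 4, 5, 6, 7, 8}.
Read 'a': {0, 1, 2, 3, 4, 5, 6, 7, 8} → {0, 1, 3, 4, 5, 6, 7, 8}.
Read 'b': {0, 1, 3, 4, 5, 6, 7, 8} → {0, 1, 2, 3, 4, 5, 6, 7, 8}.
Read 'b': {0, 1, 2, 3, 4, 5, 6, 7, 8} → {0, 1, 2, 3, 4, 5, 6, 7, 8}.
Read 'a': {0, 1, 2, 3, 4, 5, 6, 7, 8} → {0, 1, 3, 4, 5, 6, 7, 8}.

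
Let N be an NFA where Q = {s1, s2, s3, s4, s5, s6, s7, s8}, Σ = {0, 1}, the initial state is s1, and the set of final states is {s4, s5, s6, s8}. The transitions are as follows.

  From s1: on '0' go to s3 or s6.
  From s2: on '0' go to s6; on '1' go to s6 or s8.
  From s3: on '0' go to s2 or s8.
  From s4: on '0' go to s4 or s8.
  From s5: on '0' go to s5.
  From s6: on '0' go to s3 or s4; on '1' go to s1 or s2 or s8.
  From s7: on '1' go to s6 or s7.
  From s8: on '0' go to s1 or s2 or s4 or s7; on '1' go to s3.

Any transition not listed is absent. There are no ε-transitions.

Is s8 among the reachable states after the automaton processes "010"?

Start in {s1}.
Read '0': s1→{s3, s6}; now {s3, s6}.
Read '1': s3→∅, s6→{s1, s2, s8}; now {s1, s2, s8}.
Read '0': s1→{s3, s6}, s2→{s6}, s8→{s1, s2, s4, s7}; now {s1, s2, s3, s4, s6, s7}.
State s8 is not in {s1, s2, s3, s4, s6, s7}.

No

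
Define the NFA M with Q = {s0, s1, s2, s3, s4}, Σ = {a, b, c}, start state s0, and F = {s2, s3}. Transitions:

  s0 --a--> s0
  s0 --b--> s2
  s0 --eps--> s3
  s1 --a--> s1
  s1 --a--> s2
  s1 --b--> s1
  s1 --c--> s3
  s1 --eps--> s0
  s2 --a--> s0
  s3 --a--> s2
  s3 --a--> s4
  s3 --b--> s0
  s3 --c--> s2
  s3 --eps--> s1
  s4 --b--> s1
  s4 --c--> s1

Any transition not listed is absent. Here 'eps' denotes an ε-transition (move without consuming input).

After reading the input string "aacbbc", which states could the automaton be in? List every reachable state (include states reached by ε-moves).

{s0, s1, s2, s3}

Start: ε-closure({s0}) = {s0, s1, s3}.
Read 'a': {s0, s1, s3} → {s0, s1, s2, s3, s4}.
Read 'a': {s0, s1, s2, s3, s4} → {s0, s1, s2, s3, s4}.
Read 'c': {s0, s1, s2, s3, s4} → {s0, s1, s2, s3}.
Read 'b': {s0, s1, s2, s3} → {s0, s1, s2, s3}.
Read 'b': {s0, s1, s2, s3} → {s0, s1, s2, s3}.
Read 'c': {s0, s1, s2, s3} → {s0, s1, s2, s3}.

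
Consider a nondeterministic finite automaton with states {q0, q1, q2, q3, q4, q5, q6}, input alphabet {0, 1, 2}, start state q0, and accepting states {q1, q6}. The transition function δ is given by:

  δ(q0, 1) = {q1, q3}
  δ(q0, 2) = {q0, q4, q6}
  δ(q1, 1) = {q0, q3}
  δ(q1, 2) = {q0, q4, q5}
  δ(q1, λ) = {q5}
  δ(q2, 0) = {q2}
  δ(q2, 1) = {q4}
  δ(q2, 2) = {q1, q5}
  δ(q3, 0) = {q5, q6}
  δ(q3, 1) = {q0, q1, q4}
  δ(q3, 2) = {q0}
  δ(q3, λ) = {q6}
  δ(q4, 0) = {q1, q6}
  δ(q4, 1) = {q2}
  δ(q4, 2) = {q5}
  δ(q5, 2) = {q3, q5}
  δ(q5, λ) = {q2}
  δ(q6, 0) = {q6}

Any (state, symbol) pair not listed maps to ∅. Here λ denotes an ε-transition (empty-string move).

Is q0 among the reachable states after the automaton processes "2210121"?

No

Start in {q0}.
Read '2': {q0} → {q0, q4, q6}.
Read '2': {q0, q4, q6} → {q0, q2, q4, q5, q6}.
Read '1': {q0, q2, q4, q5, q6} → {q1, q2, q3, q4, q5, q6}.
Read '0': {q1, q2, q3, q4, q5, q6} → {q1, q2, q5, q6}.
Read '1': {q1, q2, q5, q6} → {q0, q3, q4, q6}.
Read '2': {q0, q3, q4, q6} → {q0, q2, q4, q5, q6}.
Read '1': {q0, q2, q4, q5, q6} → {q1, q2, q3, q4, q5, q6}.
State q0 is not in {q1, q2, q3, q4, q5, q6}.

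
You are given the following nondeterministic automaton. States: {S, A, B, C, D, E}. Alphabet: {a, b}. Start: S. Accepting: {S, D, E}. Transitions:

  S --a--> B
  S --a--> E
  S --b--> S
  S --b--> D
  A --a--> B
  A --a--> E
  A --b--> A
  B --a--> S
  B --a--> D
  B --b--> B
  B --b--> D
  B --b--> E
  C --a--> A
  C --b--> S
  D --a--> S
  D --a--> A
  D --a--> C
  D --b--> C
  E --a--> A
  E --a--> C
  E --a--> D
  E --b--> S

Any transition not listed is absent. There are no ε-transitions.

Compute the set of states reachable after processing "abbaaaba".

Start in {S}.
Read 'a': S→{B, E}; now {B, E}.
Read 'b': B→{B, D, E}, E→{S}; now {S, B, D, E}.
Read 'b': S→{S, D}, B→{B, D, E}, D→{C}, E→{S}; now {S, B, C, D, E}.
Read 'a': S→{B, E}, B→{S, D}, C→{A}, D→{S, A, C}, E→{A, C, D}; now {S, A, B, C, D, E}.
Read 'a': S→{B, E}, A→{B, E}, B→{S, D}, C→{A}, D→{S, A, C}, E→{A, C, D}; now {S, A, B, C, D, E}.
Read 'a': S→{B, E}, A→{B, E}, B→{S, D}, C→{A}, D→{S, A, C}, E→{A, C, D}; now {S, A, B, C, D, E}.
Read 'b': S→{S, D}, A→{A}, B→{B, D, E}, C→{S}, D→{C}, E→{S}; now {S, A, B, C, D, E}.
Read 'a': S→{B, E}, A→{B, E}, B→{S, D}, C→{A}, D→{S, A, C}, E→{A, C, D}; now {S, A, B, C, D, E}.

{S, A, B, C, D, E}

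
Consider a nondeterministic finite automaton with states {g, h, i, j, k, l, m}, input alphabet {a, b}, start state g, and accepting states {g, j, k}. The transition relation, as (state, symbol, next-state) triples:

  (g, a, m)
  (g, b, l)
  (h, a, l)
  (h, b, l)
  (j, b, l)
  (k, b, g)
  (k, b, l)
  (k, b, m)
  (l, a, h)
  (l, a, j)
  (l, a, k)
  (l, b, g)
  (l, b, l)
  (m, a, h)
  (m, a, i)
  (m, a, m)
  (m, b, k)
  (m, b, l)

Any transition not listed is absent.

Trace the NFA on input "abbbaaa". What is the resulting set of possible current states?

{h, i, j, k, l, m}

Start in {g}.
Read 'a': {g} → {m}.
Read 'b': {m} → {k, l}.
Read 'b': {k, l} → {g, l, m}.
Read 'b': {g, l, m} → {g, k, l}.
Read 'a': {g, k, l} → {h, j, k, m}.
Read 'a': {h, j, k, m} → {h, i, l, m}.
Read 'a': {h, i, l, m} → {h, i, j, k, l, m}.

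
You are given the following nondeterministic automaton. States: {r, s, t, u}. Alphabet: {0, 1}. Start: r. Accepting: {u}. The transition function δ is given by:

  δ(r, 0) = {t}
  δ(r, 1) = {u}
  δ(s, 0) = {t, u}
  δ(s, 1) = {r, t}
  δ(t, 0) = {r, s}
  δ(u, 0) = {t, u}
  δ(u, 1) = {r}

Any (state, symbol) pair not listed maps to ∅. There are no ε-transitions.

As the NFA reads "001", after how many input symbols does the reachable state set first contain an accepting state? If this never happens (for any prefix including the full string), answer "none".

3

Start in {r}.
Read '0': r→{t}; now {t}.
Read '0': t→{r, s}; now {r, s}.
Read '1': r→{u}, s→{r, t}; now {r, t, u}.
None of the earlier sets intersect F, but {r, t, u} does.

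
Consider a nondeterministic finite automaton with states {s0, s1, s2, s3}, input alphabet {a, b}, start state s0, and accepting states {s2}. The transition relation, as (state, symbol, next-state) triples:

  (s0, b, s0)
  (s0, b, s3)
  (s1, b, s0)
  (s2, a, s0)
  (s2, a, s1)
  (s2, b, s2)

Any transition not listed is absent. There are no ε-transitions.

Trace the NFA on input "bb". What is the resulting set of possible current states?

{s0, s3}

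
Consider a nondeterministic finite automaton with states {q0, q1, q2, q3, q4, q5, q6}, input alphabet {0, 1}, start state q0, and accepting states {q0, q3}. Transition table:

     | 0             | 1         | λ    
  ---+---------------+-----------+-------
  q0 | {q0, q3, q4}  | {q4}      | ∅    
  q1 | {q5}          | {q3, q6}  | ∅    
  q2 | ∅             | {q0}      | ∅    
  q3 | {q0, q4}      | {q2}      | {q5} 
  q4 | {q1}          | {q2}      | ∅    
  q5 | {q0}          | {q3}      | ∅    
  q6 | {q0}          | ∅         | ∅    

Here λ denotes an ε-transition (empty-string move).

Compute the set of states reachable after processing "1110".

Start in {q0}.
Read '1': {q0} → {q4}.
Read '1': {q4} → {q2}.
Read '1': {q2} → {q0}.
Read '0': {q0} → {q0, q3, q4, q5}.

{q0, q3, q4, q5}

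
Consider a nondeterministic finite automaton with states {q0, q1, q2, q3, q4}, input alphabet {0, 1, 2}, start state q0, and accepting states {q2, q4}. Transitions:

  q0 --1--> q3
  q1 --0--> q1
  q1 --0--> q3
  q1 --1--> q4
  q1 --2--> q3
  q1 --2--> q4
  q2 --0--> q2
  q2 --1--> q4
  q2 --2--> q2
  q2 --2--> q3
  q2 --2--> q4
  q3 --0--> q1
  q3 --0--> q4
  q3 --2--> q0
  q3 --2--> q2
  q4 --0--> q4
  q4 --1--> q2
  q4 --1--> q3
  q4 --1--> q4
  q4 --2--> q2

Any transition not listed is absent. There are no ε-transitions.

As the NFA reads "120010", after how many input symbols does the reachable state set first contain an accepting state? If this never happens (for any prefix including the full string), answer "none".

Start in {q0}.
Read '1': q0→{q3}; now {q3}.
Read '2': q3→{q0, q2}; now {q0, q2}.
None of the earlier sets intersect F, but {q0, q2} does.

2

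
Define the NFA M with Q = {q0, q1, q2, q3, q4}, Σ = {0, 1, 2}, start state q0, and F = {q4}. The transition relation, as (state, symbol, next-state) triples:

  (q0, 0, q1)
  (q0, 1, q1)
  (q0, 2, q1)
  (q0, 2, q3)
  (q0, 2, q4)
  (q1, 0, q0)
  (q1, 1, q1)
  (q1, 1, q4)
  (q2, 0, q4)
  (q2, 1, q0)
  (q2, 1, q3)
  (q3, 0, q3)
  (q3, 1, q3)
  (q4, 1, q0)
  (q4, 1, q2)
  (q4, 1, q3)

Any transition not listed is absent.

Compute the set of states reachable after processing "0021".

{q0, q1, q2, q3, q4}

Start in {q0}.
Read '0': q0→{q1}; now {q1}.
Read '0': q1→{q0}; now {q0}.
Read '2': q0→{q1, q3, q4}; now {q1, q3, q4}.
Read '1': q1→{q1, q4}, q3→{q3}, q4→{q0, q2, q3}; now {q0, q1, q2, q3, q4}.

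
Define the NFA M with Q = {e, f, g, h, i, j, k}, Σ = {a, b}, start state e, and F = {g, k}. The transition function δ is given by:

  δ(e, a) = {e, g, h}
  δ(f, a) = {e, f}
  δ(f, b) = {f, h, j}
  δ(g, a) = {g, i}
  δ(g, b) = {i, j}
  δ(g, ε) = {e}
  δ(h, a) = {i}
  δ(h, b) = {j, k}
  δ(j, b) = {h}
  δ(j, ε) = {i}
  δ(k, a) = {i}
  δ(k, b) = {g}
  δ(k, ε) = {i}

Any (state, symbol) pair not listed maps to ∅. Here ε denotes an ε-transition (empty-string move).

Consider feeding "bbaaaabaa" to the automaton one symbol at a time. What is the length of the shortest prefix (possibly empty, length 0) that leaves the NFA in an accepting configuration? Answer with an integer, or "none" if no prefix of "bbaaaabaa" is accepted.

none

Start in {e}.
Read 'b': e→∅; now ∅.
The set is empty and remains empty for the remaining 8 symbols.
No reachable set along the way intersects F.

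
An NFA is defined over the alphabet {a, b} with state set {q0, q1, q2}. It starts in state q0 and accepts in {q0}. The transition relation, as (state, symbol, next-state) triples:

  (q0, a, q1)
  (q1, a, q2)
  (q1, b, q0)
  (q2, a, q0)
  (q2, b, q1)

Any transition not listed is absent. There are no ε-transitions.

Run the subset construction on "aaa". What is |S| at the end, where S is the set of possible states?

Start in {q0}.
Read 'a': {q0} → {q1}.
Read 'a': {q1} → {q2}.
Read 'a': {q2} → {q0}.
That set has 1 state.

1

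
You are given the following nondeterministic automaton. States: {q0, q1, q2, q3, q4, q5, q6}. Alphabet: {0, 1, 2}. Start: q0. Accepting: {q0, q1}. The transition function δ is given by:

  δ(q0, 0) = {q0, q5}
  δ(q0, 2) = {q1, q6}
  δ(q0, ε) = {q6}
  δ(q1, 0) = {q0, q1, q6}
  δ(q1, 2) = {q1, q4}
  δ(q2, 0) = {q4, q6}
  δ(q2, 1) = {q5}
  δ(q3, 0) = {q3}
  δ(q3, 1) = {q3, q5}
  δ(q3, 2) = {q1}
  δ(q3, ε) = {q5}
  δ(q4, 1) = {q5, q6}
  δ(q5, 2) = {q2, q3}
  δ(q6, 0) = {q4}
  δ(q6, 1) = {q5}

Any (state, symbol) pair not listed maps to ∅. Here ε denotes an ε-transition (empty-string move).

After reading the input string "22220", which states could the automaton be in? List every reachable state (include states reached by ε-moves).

Start: ε-closure({q0}) = {q0, q6}.
Read '2': {q0, q6} → {q1, q6}.
Read '2': {q1, q6} → {q1, q4}.
Read '2': {q1, q4} → {q1, q4}.
Read '2': {q1, q4} → {q1, q4}.
Read '0': {q1, q4} → {q0, q1, q6}.

{q0, q1, q6}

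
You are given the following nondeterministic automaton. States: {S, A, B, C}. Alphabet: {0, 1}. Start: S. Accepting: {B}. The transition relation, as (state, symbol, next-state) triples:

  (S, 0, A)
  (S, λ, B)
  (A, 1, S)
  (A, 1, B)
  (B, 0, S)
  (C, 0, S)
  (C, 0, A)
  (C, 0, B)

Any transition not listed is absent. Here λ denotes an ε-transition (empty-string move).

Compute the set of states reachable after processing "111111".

∅

Start: ε-closure({S}) = {S, B}.
Read '1': {S, B} → ∅.
The set is empty and remains empty for the remaining 5 symbols.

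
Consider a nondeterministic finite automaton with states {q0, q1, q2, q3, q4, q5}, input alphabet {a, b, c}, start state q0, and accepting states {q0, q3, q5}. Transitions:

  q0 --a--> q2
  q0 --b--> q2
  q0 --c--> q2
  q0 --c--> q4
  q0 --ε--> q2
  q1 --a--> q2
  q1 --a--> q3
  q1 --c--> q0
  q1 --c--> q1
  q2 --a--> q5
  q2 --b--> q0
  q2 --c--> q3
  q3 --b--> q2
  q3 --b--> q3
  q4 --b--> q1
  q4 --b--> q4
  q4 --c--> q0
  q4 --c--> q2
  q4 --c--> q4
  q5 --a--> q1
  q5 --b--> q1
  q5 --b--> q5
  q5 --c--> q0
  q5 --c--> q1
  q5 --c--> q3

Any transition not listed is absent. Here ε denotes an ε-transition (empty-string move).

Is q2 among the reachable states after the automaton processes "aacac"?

Yes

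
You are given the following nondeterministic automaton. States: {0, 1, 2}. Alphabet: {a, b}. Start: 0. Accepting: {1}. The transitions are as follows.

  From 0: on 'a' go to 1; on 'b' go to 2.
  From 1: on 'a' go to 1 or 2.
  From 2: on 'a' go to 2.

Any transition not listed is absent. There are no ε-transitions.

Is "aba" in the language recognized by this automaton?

No

Start in {0}.
Read 'a': 0→{1}; now {1}.
Read 'b': 1→∅; now ∅.
The set is empty and remains empty for the remaining 1 symbol.
The final set ∅ contains no accepting state.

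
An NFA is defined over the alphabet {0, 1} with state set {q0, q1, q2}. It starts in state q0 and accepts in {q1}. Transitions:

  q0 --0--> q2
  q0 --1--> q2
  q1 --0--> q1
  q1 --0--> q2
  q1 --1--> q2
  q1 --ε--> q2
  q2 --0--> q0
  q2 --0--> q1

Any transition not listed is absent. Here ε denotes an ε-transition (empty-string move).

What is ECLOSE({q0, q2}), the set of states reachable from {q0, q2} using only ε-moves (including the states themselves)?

{q0, q2}

Begin with {q0, q2}.
No ε-moves leave this set, so the closure equals the set itself.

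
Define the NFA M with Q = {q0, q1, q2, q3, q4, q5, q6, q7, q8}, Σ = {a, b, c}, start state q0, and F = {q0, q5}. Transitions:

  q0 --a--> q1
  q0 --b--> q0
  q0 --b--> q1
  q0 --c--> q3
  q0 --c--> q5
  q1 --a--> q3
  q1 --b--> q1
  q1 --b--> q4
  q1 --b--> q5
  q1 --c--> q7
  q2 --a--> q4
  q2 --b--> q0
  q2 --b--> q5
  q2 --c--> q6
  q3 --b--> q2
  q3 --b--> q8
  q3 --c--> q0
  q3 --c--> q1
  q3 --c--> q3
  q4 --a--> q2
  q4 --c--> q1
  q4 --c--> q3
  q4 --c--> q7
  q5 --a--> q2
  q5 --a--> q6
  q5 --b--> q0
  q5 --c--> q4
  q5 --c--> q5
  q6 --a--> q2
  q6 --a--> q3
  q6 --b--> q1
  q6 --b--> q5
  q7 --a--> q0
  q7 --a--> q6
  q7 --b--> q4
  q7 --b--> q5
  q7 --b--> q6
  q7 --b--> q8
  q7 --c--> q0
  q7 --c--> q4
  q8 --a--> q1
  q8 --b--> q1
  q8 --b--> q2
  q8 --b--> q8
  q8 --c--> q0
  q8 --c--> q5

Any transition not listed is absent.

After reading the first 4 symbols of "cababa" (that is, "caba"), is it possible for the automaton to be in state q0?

Start in {q0}.
Read 'c': {q0} → {q3, q5}.
Read 'a': {q3, q5} → {q2, q6}.
Read 'b': {q2, q6} → {q0, q1, q5}.
Read 'a': {q0, q1, q5} → {q1, q2, q3, q6}.
State q0 is not in {q1, q2, q3, q6}.

No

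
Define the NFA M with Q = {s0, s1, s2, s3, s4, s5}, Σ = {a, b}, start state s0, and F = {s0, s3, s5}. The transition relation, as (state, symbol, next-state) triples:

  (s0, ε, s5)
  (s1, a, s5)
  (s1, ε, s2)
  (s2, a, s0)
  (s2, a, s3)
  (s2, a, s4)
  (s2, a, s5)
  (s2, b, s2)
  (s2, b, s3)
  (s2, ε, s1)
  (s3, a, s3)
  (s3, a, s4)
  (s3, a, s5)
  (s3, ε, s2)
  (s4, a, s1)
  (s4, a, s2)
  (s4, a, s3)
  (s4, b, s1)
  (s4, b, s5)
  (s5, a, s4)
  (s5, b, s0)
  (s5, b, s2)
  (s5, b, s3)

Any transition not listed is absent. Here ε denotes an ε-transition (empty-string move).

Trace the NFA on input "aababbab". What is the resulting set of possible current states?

{s0, s1, s2, s3, s5}

Start: ε-closure({s0}) = {s0, s5}.
Read 'a': {s0, s5} → {s4}.
Read 'a': {s4} → {s1, s2, s3}.
Read 'b': {s1, s2, s3} → {s1, s2, s3}.
Read 'a': {s1, s2, s3} → {s0, s1, s2, s3, s4, s5}.
Read 'b': {s0, s1, s2, s3, s4, s5} → {s0, s1, s2, s3, s5}.
Read 'b': {s0, s1, s2, s3, s5} → {s0, s1, s2, s3, s5}.
Read 'a': {s0, s1, s2, s3, s5} → {s0, s1, s2, s3, s4, s5}.
Read 'b': {s0, s1, s2, s3, s4, s5} → {s0, s1, s2, s3, s5}.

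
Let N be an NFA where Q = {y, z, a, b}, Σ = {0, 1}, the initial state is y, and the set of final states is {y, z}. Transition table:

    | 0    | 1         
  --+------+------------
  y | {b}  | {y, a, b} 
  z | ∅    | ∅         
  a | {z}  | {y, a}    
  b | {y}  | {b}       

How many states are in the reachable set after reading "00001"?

Start in {y}.
Read '0': y→{b}; now {b}.
Read '0': b→{y}; now {y}.
Read '0': y→{b}; now {b}.
Read '0': b→{y}; now {y}.
Read '1': y→{y, a, b}; now {y, a, b}.
That set has 3 states.

3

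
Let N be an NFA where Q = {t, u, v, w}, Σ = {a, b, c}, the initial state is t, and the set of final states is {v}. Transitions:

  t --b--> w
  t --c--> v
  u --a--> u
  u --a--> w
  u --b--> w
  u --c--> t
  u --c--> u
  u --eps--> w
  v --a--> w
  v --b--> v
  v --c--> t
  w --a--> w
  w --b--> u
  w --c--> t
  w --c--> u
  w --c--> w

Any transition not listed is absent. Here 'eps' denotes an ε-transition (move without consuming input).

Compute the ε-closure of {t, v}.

{t, v}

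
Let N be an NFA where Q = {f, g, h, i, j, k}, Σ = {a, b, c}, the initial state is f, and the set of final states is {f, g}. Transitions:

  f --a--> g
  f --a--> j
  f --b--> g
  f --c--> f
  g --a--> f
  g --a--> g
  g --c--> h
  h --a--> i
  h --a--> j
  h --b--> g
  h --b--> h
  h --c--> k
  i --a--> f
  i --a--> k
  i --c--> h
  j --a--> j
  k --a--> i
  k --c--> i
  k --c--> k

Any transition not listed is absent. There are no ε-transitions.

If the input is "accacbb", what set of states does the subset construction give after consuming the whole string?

Start in {f}.
Read 'a': f→{g, j}; now {g, j}.
Read 'c': g→{h}, j→∅; now {h}.
Read 'c': h→{k}; now {k}.
Read 'a': k→{i}; now {i}.
Read 'c': i→{h}; now {h}.
Read 'b': h→{g, h}; now {g, h}.
Read 'b': g→∅, h→{g, h}; now {g, h}.

{g, h}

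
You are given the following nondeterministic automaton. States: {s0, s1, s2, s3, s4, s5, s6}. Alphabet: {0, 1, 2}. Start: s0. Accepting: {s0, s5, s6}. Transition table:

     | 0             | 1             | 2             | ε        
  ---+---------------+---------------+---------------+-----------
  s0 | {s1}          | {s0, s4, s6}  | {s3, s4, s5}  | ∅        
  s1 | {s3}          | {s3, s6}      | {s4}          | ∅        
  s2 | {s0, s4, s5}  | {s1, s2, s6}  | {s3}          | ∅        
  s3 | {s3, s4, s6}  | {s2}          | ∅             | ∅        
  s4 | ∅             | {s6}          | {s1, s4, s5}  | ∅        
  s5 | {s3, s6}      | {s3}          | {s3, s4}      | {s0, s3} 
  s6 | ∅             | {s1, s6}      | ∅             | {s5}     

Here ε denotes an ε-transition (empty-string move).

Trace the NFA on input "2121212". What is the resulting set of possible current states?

{s0, s1, s3, s4, s5}

Start in {s0}.
Read '2': {s0} → {s0, s3, s4, s5}.
Read '1': {s0, s3, s4, s5} → {s0, s2, s3, s4, s5, s6}.
Read '2': {s0, s2, s3, s4, s5, s6} → {s0, s1, s3, s4, s5}.
Read '1': {s0, s1, s3, s4, s5} → {s0, s2, s3, s4, s5, s6}.
Read '2': {s0, s2, s3, s4, s5, s6} → {s0, s1, s3, s4, s5}.
Read '1': {s0, s1, s3, s4, s5} → {s0, s2, s3, s4, s5, s6}.
Read '2': {s0, s2, s3, s4, s5, s6} → {s0, s1, s3, s4, s5}.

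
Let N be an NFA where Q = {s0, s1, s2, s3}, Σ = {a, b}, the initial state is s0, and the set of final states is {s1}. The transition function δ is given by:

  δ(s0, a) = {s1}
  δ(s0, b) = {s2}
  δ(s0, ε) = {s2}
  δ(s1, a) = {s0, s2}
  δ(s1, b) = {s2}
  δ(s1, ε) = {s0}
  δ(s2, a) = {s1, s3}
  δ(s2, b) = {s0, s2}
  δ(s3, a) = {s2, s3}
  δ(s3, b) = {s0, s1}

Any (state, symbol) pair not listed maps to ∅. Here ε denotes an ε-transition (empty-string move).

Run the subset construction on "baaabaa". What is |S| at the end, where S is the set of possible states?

4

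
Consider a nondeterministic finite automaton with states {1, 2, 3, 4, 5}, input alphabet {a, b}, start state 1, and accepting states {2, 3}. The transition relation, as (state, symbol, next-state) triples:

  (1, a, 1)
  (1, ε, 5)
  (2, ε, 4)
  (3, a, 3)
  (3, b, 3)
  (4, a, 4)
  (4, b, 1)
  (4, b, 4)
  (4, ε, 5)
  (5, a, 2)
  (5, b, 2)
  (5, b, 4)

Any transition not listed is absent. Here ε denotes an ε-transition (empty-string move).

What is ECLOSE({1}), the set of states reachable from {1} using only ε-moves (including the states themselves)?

{1, 5}

Begin with {1}.
ε-move 1 → 5; add 5.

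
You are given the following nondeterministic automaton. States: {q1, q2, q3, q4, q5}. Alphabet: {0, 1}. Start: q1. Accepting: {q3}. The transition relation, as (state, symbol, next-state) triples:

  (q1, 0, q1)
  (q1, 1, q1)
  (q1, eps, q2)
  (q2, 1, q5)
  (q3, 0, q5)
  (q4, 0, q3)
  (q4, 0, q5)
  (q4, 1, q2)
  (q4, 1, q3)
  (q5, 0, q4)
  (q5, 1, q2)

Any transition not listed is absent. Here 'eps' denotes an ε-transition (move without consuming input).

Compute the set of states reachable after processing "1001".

Start: ε-closure({q1}) = {q1, q2}.
Read '1': q1→{q1}, q2→{q5}; union {q1, q5}; ε-closure = {q1, q2, q5}.
Read '0': q1→{q1}, q2→∅, q5→{q4}; union {q1, q4}; ε-closure = {q1, q2, q4}.
Read '0': q1→{q1}, q2→∅, q4→{q3, q5}; union {q1, q3, q5}; ε-closure = {q1, q2, q3, q5}.
Read '1': q1→{q1}, q2→{q5}, q3→∅, q5→{q2}; now {q1, q2, q5}.

{q1, q2, q5}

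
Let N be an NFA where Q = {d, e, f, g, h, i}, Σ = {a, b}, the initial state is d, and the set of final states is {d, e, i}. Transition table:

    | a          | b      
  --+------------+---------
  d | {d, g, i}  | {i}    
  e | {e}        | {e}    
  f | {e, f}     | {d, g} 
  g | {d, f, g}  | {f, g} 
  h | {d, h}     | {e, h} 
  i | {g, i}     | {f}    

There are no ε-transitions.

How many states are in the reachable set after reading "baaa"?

5

Start in {d}.
Read 'b': d→{i}; now {i}.
Read 'a': i→{g, i}; now {g, i}.
Read 'a': g→{d, f, g}, i→{g, i}; now {d, f, g, i}.
Read 'a': d→{d, g, i}, f→{e, f}, g→{d, f, g}, i→{g, i}; now {d, e, f, g, i}.
That set has 5 states.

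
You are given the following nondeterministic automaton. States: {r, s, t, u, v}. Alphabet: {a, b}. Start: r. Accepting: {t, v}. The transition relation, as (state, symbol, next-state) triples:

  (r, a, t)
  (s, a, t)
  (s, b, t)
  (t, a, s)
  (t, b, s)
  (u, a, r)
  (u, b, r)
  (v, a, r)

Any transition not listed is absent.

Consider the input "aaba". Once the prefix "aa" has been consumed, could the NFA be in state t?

No

Start in {r}.
Read 'a': r→{t}; now {t}.
Read 'a': t→{s}; now {s}.
State t is not in {s}.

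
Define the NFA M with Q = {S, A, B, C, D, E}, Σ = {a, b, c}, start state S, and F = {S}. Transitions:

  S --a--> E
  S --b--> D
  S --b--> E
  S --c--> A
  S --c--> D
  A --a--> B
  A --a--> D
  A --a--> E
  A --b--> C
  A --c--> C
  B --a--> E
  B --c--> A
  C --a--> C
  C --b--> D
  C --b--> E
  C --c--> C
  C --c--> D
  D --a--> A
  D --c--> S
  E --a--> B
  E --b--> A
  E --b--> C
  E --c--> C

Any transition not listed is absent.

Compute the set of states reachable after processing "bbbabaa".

{B, C, D, E}

Start in {S}.
Read 'b': S→{D, E}; now {D, E}.
Read 'b': D→∅, E→{A, C}; now {A, C}.
Read 'b': A→{C}, C→{D, E}; now {C, D, E}.
Read 'a': C→{C}, D→{A}, E→{B}; now {A, B, C}.
Read 'b': A→{C}, B→∅, C→{D, E}; now {C, D, E}.
Read 'a': C→{C}, D→{A}, E→{B}; now {A, B, C}.
Read 'a': A→{B, D, E}, B→{E}, C→{C}; now {B, C, D, E}.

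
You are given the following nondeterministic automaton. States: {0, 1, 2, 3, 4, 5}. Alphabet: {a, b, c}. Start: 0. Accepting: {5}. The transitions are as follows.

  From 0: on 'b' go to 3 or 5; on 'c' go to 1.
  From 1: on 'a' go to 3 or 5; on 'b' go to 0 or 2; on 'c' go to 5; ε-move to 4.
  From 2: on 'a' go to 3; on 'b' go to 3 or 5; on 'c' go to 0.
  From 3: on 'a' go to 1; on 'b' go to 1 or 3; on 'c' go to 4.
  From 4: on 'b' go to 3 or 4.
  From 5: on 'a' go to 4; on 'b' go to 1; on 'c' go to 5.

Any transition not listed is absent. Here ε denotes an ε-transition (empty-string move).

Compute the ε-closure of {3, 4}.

Begin with {3, 4}.
No ε-moves leave this set, so the closure equals the set itself.

{3, 4}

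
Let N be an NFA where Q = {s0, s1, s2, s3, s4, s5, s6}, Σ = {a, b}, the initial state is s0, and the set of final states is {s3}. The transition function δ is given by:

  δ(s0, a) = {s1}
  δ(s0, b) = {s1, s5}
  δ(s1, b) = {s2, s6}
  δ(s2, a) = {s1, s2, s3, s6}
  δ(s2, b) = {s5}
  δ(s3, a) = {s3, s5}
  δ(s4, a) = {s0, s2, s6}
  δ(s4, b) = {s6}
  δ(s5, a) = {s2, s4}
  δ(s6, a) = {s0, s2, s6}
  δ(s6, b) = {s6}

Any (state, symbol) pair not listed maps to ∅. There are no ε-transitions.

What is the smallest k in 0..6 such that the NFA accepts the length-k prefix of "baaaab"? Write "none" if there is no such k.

3

Start in {s0}.
Read 'b': s0→{s1, s5}; now {s1, s5}.
Read 'a': s1→∅, s5→{s2, s4}; now {s2, s4}.
Read 'a': s2→{s1, s2, s3, s6}, s4→{s0, s2, s6}; now {s0, s1, s2, s3, s6}.
None of the earlier sets intersect F, but {s0, s1, s2, s3, s6} does.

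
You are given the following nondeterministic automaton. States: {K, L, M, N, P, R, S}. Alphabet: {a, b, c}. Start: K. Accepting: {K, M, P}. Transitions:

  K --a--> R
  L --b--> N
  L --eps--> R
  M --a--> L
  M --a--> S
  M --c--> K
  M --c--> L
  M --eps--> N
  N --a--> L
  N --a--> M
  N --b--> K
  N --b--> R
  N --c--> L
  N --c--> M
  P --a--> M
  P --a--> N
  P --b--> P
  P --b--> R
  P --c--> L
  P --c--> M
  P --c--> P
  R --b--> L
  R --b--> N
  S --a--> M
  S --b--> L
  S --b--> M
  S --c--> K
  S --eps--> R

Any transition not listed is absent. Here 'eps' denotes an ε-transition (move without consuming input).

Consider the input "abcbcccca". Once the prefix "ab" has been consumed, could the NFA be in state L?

Yes

Start in {K}.
Read 'a': {K} → {R}.
Read 'b': {R} → {L, N, R}.
State L is in {L, N, R}.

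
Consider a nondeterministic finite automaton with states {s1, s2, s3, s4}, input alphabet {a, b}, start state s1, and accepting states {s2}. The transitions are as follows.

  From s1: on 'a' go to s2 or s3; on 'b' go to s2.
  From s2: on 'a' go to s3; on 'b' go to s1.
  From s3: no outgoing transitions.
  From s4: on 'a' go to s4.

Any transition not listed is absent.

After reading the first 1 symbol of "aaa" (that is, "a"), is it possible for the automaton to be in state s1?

No

Start in {s1}.
Read 'a': s1→{s2, s3}; now {s2, s3}.
State s1 is not in {s2, s3}.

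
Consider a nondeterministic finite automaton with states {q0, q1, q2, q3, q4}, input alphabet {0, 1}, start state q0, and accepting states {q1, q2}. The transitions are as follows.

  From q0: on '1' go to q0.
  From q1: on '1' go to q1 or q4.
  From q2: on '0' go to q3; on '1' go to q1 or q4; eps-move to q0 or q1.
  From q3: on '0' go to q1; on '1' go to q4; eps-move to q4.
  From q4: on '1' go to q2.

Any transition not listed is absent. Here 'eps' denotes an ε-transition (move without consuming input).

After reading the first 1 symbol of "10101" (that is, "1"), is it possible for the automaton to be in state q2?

Start in {q0}.
Read '1': {q0} → {q0}.
State q2 is not in {q0}.

No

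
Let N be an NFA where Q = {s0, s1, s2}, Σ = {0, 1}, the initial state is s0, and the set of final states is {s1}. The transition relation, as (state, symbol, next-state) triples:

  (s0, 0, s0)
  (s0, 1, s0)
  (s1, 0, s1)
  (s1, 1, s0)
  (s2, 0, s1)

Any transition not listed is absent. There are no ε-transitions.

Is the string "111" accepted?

Start in {s0}.
Read '1': s0→{s0}; now {s0}.
Read '1': s0→{s0}; now {s0}.
Read '1': s0→{s0}; now {s0}.
The final set {s0} contains no accepting state.

No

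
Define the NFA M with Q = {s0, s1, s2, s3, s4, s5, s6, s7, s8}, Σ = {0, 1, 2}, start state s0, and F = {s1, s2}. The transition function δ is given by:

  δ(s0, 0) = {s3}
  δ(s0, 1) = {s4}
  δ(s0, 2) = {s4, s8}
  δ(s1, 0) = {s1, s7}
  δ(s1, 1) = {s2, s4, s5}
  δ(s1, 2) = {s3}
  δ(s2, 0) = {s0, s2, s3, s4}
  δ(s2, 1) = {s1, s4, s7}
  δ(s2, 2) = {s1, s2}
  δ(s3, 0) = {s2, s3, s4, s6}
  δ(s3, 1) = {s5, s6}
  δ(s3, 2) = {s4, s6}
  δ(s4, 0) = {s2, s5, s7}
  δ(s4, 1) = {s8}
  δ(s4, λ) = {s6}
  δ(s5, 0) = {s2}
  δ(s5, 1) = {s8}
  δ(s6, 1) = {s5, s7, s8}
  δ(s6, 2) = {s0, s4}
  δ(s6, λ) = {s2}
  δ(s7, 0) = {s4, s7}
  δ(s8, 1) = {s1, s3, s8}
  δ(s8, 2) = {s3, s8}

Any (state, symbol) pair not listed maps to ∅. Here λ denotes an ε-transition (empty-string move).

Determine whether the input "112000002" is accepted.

Yes

Start in {s0}.
Read '1': {s0} → {s2, s4, s6}.
Read '1': {s2, s4, s6} → {s1, s2, s4, s5, s6, s7, s8}.
Read '2': {s1, s2, s4, s5, s6, s7, s8} → {s0, s1, s2, s3, s4, s6, s8}.
Read '0': {s0, s1, s2, s3, s4, s6, s8} → {s0, s1, s2, s3, s4, s5, s6, s7}.
Read '0': {s0, s1, s2, s3, s4, s5, s6, s7} → {s0, s1, s2, s3, s4, s5, s6, s7}.
Read '0': {s0, s1, s2, s3, s4, s5, s6, s7} → {s0, s1, s2, s3, s4, s5, s6, s7}.
Read '0': {s0, s1, s2, s3, s4, s5, s6, s7} → {s0, s1, s2, s3, s4, s5, s6, s7}.
Read '0': {s0, s1, s2, s3, s4, s5, s6, s7} → {s0, s1, s2, s3, s4, s5, s6, s7}.
Read '2': {s0, s1, s2, s3, s4, s5, s6, s7} → {s0, s1, s2, s3, s4, s6, s8}.
The final set {s0, s1, s2, s3, s4, s6, s8} contains the accepting states s1, s2.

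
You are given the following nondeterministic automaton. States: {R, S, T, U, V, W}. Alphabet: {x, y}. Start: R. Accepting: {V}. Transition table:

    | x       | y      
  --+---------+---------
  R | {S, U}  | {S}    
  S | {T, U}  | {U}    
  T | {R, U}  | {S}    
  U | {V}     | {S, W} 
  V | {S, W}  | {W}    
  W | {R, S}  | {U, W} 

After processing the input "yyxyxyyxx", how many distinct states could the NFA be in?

6

Start in {R}.
Read 'y': R→{S}; now {S}.
Read 'y': S→{U}; now {U}.
Read 'x': U→{V}; now {V}.
Read 'y': V→{W}; now {W}.
Read 'x': W→{R, S}; now {R, S}.
Read 'y': R→{S}, S→{U}; now {S, U}.
Read 'y': S→{U}, U→{S, W}; now {S, U, W}.
Read 'x': S→{T, U}, U→{V}, W→{R, S}; now {R, S, T, U, V}.
Read 'x': R→{S, U}, S→{T, U}, T→{R, U}, U→{V}, V→{S, W}; now {R, S, T, U, V, W}.
That set has 6 states.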